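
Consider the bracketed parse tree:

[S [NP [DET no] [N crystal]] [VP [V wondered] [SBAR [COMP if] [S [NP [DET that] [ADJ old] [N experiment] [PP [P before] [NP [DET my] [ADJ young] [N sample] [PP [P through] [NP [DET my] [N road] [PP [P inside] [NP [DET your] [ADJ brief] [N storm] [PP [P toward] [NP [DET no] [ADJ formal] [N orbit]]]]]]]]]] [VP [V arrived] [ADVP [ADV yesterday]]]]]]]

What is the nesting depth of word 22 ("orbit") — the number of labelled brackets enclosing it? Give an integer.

14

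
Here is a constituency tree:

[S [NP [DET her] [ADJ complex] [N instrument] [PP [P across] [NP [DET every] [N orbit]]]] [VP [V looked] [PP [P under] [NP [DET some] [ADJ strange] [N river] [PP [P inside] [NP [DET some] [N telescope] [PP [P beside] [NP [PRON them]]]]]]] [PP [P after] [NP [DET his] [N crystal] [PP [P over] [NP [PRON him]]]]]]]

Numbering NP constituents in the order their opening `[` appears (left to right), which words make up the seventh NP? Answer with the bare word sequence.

Opening `[NP` markers occur at word positions 1, 5, 9, 13, 16, 18, 21; the seventh of these opens the constituent [NP him].

him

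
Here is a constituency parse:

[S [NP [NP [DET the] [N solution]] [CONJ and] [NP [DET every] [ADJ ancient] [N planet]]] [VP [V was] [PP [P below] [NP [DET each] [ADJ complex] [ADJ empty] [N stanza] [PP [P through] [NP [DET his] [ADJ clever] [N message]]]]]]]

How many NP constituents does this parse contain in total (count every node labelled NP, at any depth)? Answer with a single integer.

5

The NP constituents are: [NP the solution and every ancient planet]; [NP the solution]; [NP every ancient planet]; [NP each complex empty stanza through his clever message]; [NP his clever message]. Total: 5.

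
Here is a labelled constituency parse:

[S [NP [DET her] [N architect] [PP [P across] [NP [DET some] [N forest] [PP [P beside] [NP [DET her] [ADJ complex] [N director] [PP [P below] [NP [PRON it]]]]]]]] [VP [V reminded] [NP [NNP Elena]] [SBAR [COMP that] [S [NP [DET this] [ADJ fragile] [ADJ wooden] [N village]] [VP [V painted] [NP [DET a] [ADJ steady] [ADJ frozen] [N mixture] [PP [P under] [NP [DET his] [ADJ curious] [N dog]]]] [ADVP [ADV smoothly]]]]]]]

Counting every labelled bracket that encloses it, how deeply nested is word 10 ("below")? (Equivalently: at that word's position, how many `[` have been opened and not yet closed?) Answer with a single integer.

Path from the root down to the word: S → NP → PP → NP → PP → NP → PP → P. That is 8 enclosing brackets.

8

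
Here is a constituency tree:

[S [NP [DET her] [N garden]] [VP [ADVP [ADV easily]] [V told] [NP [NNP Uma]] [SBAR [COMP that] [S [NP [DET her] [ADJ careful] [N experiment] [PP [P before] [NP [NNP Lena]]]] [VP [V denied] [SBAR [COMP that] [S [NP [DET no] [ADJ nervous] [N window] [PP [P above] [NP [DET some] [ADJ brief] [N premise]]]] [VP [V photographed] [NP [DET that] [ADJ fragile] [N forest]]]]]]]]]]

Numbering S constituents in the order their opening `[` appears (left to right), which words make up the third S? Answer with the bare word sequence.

no nervous window above some brief premise photographed that fragile forest

The S opening brackets appear, in order, over: "her garden easily told Uma that her careful experiment before Lena denied that no nervous window above some brief premise photographed that fragile forest"; "her careful experiment before Lena denied that no nervous window above some brief premise photographed that fragile forest"; "no nervous window above some brief premise photographed that fragile forest". The third one spans "no nervous window above some brief premise photographed that fragile forest".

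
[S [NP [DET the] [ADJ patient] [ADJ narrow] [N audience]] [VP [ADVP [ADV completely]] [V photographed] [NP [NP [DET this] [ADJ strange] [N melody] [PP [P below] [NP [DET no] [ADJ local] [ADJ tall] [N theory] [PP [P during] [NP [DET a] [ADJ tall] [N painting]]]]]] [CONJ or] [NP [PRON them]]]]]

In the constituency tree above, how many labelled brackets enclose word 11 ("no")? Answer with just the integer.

7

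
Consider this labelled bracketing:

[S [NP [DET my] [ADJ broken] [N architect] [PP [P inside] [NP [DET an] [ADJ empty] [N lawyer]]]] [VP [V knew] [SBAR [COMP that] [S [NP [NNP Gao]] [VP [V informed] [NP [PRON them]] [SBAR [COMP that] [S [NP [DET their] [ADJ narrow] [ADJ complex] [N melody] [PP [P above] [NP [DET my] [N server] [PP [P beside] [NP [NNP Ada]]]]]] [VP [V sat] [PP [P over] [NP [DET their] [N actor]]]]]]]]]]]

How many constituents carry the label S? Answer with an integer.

Listing each S by its span: [S my broken architect inside an empty lawyer knew that Gao informed them that their narrow complex melody above my server beside Ada sat over their actor]; [S Gao informed them that their narrow complex melody above my server beside Ada sat over their actor]; [S their narrow complex melody above my server beside Ada sat over their actor] — that makes 3.

3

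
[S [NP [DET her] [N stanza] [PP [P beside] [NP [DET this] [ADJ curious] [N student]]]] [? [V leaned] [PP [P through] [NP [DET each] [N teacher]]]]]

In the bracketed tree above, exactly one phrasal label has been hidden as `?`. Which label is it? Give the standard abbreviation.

VP

Looking at what the `?` directly dominates — V 'leaned', PP — this is a verb phrase (VP).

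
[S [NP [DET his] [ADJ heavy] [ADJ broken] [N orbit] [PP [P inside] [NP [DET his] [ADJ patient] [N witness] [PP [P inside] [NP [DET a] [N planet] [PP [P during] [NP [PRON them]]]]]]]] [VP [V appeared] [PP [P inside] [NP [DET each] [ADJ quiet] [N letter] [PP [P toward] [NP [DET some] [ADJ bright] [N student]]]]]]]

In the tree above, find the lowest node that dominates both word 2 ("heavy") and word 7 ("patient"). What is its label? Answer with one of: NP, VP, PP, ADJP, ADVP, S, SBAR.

NP

Both words fall inside [NP his heavy broken orbit inside his patient witness inside a planet during them] (words 1–13), and no smaller constituent contains them both. Label: NP.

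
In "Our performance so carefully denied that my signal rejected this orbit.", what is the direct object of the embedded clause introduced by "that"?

this orbit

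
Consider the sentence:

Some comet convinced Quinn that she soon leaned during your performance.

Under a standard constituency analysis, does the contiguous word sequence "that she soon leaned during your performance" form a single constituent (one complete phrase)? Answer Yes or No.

Yes

These words form the whole subordinate clause headed by "that", so yes — one constituent.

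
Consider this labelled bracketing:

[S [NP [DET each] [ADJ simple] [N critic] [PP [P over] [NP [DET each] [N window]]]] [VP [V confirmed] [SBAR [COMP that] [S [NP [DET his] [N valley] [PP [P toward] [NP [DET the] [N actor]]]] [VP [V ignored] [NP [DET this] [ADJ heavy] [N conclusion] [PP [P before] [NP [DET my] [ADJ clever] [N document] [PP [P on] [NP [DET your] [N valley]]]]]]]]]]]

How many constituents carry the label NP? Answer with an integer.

7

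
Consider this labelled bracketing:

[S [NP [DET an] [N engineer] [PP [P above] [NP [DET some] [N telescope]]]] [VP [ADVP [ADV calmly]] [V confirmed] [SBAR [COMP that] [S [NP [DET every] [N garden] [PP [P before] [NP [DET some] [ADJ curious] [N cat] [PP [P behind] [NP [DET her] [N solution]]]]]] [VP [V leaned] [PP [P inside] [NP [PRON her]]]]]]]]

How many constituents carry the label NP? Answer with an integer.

Listing each NP by its span: [NP an engineer above some telescope]; [NP some telescope]; [NP every garden before some curious cat behind her solution]; [NP some curious cat behind her solution]; [NP her solution]; [NP her] — that makes 6.

6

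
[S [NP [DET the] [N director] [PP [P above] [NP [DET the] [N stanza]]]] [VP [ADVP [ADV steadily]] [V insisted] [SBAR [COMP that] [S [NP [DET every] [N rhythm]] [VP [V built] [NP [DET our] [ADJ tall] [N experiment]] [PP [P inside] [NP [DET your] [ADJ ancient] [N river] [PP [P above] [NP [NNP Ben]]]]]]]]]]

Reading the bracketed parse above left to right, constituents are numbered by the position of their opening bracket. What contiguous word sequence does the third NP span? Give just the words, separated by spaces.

The NP opening brackets appear, in order, over: "the director above the stanza"; "the stanza"; "every rhythm"; "our tall experiment"; "your ancient river above Ben"; "Ben". The third one spans "every rhythm".

every rhythm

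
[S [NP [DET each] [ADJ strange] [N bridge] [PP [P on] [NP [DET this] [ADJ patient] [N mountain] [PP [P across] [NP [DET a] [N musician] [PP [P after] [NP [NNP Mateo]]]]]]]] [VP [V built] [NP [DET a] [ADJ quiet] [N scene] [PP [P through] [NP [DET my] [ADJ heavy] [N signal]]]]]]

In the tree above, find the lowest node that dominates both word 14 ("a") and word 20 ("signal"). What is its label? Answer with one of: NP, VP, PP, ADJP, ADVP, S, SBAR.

NP

The smallest bracket enclosing both words is [NP a quiet scene through my heavy signal], so the label is NP.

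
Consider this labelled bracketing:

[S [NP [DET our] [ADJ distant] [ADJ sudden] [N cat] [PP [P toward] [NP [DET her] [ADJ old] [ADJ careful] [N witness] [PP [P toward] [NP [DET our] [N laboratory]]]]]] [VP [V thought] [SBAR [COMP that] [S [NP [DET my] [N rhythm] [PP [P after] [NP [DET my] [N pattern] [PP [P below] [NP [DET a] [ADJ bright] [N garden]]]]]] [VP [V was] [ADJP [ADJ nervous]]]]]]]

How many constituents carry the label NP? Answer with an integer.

6

The NP constituents are: [NP our distant sudden cat toward her old careful witness toward our laboratory]; [NP her old careful witness toward our laboratory]; [NP our laboratory]; [NP my rhythm after my pattern below a bright garden]; [NP my pattern below a bright garden]; [NP a bright garden]. Total: 6.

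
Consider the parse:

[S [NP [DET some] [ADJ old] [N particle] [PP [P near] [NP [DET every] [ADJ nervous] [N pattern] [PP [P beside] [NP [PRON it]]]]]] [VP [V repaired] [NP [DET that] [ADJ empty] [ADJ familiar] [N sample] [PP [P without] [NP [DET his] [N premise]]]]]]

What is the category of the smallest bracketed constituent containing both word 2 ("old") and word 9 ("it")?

NP

Both words fall inside [NP some old particle near every nervous pattern beside it] (words 1–9), and no smaller constituent contains them both. Label: NP.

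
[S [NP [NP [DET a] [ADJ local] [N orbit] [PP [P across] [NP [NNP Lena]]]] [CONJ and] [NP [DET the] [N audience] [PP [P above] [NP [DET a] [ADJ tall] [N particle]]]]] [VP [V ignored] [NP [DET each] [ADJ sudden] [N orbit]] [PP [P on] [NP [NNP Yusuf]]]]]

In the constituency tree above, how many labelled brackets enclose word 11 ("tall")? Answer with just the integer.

6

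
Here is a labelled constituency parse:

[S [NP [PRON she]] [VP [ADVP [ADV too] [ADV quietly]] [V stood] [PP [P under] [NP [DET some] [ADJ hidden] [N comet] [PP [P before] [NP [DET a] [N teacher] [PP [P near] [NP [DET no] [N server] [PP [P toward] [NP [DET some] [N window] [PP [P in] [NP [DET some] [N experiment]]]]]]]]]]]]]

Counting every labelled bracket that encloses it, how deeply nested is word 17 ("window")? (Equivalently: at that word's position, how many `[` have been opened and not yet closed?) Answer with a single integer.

Counting open brackets not yet closed at "window": [S [VP [PP [NP [PP [NP [PP [NP [PP [NP [N = 11.

11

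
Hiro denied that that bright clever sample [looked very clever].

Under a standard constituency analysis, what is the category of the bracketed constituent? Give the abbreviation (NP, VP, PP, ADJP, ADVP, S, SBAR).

The bracketed span "looked very clever" is headed by "looked", making it a verb phrase (VP).

VP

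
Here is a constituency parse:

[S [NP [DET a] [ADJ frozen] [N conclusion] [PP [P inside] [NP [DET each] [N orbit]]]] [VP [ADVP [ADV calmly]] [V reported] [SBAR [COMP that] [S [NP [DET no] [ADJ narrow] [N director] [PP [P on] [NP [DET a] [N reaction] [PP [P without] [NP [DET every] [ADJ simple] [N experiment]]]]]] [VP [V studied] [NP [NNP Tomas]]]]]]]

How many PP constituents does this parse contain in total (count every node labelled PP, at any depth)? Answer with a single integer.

3

Scanning left to right, an opening `[PP` appears at word positions 4, 13, 16 — 3 in total.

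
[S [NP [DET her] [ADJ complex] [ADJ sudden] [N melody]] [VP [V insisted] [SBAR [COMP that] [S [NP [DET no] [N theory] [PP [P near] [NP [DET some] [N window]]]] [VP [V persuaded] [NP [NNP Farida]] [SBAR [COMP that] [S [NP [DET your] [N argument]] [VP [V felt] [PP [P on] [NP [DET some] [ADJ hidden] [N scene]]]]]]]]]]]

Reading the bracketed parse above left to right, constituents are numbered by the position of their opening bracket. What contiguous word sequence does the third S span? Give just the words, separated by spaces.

your argument felt on some hidden scene

The S opening brackets appear, in order, over: "her complex sudden melody insisted that no theory near some window persuaded Farida that your argument felt on some hidden scene"; "no theory near some window persuaded Farida that your argument felt on some hidden scene"; "your argument felt on some hidden scene". The third one spans "your argument felt on some hidden scene".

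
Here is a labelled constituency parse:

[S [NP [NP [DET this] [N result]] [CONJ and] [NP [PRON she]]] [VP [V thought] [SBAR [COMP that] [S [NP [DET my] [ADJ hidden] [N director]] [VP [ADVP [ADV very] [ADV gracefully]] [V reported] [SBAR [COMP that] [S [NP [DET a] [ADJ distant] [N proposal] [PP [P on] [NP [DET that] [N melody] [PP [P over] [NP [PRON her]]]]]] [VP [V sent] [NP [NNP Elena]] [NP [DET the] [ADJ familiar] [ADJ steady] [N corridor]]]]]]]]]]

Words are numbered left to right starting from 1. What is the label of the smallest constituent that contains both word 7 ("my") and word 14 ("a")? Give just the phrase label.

S

Word 7 lies under S → VP → SBAR → S → NP → DET; word 14 lies under S → VP → SBAR → S → VP → SBAR → S → NP → DET. The lowest shared node is the S.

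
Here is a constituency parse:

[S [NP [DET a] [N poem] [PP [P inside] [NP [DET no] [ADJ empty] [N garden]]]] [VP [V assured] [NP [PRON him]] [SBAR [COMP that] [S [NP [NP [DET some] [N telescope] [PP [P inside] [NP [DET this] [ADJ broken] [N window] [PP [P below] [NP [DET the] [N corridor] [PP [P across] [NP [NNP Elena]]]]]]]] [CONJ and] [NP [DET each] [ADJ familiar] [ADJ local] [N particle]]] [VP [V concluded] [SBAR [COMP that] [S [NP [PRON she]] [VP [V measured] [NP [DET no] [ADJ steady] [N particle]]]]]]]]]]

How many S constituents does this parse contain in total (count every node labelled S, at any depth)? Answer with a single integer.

3

Listing each S by its span: [S a poem inside no empty garden assured him that some telescope inside this broken window below the corridor across Elena and each familiar local particle concluded that she measured no steady particle]; [S some telescope inside this broken window below the corridor across Elena and each familiar local particle concluded that she measured no steady particle]; [S she measured no steady particle] — that makes 3.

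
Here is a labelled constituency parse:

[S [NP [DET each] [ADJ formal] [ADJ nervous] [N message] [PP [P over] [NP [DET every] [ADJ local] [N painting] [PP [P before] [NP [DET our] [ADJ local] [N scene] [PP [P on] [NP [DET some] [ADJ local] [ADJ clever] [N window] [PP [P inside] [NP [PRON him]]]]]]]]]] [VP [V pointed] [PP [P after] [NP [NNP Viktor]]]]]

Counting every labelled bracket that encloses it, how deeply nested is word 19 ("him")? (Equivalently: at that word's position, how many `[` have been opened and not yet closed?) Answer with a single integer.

11

Path from the root down to the word: S → NP → PP → NP → PP → NP → PP → NP → PP → NP → PRON. That is 11 enclosing brackets.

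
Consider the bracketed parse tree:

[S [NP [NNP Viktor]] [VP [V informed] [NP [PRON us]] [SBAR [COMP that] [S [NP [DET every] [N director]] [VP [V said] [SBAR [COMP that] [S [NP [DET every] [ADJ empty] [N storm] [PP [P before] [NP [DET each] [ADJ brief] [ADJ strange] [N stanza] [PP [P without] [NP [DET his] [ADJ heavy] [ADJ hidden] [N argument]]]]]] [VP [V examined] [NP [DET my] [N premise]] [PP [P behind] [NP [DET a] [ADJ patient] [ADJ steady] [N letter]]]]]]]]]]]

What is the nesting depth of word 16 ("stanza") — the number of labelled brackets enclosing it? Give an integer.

11

Counting open brackets not yet closed at "stanza": [S [VP [SBAR [S [VP [SBAR [S [NP [PP [NP [N = 11.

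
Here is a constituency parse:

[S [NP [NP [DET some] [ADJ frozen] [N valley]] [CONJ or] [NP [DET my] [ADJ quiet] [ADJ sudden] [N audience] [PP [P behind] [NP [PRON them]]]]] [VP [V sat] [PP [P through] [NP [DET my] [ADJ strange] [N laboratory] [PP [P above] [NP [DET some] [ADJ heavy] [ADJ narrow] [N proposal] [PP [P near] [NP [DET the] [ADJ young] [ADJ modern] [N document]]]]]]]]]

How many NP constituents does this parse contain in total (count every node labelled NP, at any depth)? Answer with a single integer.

7

Scanning left to right, an opening `[NP` appears at word positions 1, 1, 5, 10, 13, 17, 22 — 7 in total.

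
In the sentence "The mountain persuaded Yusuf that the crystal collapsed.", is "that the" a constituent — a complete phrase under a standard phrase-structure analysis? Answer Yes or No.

No

The smallest constituent containing the whole sequence is the subordinate clause [SBAR that the crystal collapsed], but the sequence is only part of it — it straddles the boundary between complementizer "that" and clause "the crystal collapsed".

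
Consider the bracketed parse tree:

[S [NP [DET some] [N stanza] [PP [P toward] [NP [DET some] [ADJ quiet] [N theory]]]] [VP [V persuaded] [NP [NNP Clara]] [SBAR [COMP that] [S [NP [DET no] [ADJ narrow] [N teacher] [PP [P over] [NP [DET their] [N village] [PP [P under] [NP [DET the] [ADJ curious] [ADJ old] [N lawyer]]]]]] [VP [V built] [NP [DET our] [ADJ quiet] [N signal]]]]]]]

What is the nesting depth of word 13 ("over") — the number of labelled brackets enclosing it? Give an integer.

7

The word sits inside P, which is inside PP, inside NP, inside S, inside SBAR, inside VP, inside S — 7 brackets in all.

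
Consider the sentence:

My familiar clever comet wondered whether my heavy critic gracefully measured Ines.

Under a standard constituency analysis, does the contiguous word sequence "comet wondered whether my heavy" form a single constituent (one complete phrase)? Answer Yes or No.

"comet" belongs to the noun phrase "my familiar clever comet" while "heavy" belongs to the verb phrase "wondered whether my heavy critic gracefully measured Ines"; a span that runs across that boundary is not a single phrase.

No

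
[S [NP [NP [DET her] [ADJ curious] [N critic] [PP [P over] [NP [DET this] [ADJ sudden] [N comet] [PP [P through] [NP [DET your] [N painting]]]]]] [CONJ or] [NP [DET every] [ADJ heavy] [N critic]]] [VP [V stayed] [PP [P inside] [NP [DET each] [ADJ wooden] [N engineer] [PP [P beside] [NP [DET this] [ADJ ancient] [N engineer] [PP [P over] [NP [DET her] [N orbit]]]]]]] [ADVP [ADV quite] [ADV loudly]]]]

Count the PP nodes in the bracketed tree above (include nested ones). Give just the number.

5

The PP constituents are: [PP over this sudden comet through your painting]; [PP through your painting]; [PP inside each wooden engineer beside this ancient engineer over her orbit]; [PP beside this ancient engineer over her orbit]; [PP over her orbit]. Total: 5.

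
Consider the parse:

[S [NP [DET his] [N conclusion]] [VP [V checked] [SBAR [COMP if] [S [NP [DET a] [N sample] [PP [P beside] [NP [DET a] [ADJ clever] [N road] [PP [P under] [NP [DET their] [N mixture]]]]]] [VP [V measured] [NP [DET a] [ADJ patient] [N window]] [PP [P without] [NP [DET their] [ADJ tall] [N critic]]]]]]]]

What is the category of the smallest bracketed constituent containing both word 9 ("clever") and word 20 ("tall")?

S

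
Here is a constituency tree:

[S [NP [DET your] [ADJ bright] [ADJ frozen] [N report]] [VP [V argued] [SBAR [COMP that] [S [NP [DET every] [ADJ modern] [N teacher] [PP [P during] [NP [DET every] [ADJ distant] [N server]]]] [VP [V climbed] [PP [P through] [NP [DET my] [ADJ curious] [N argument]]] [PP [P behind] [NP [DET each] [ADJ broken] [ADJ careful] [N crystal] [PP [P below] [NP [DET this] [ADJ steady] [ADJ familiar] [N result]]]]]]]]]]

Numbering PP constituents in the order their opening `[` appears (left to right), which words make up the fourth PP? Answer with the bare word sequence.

below this steady familiar result

In left-to-right order the PP constituents are "during every distant server"; "through my curious argument"; "behind each broken careful crystal below this steady familiar result"; "below this steady familiar result". Number 4 is "below this steady familiar result".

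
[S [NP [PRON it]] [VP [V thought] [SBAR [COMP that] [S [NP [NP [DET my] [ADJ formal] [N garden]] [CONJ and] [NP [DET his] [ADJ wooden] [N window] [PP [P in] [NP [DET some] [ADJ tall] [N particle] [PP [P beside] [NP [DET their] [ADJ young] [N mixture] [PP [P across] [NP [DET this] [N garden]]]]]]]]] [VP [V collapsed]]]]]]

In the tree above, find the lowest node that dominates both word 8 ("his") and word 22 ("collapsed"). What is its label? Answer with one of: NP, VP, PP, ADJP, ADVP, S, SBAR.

The smallest bracket enclosing both words is [S my formal garden and his wooden window in some tall particle beside their young mixture across this garden collapsed], so the label is S.

S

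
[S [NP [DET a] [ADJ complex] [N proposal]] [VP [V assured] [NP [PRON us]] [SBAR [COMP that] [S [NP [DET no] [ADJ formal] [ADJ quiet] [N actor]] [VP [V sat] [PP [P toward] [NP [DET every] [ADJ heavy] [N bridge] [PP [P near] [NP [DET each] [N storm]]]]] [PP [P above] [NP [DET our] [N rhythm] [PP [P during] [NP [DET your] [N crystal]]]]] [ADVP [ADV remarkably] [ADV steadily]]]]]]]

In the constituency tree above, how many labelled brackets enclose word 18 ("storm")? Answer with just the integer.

Path from the root down to the word: S → VP → SBAR → S → VP → PP → NP → PP → NP → N. That is 10 enclosing brackets.

10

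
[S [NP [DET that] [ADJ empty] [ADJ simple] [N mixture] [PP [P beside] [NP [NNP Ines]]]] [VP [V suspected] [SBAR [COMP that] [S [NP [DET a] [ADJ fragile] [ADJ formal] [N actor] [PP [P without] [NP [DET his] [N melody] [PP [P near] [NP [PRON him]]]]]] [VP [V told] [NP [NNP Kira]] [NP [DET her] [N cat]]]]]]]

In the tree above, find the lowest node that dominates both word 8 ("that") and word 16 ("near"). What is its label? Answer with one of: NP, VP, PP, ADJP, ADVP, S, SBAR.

SBAR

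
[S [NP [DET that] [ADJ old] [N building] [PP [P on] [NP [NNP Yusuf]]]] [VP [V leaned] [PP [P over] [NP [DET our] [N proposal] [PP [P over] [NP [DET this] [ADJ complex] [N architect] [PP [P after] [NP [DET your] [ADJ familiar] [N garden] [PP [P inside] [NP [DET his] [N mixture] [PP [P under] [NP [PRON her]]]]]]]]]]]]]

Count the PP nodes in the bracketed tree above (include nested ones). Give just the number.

Scanning left to right, an opening `[PP` appears at word positions 4, 7, 10, 14, 18, 21 — 6 in total.

6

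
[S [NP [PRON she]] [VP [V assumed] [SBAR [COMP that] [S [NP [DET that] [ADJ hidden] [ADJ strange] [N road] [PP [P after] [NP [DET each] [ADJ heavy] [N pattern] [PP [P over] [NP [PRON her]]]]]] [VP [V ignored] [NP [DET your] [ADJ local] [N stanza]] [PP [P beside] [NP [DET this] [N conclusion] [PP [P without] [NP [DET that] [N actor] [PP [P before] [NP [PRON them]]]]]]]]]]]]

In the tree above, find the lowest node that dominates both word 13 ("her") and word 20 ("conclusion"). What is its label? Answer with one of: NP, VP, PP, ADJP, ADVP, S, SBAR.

S

The smallest bracket enclosing both words is [S that hidden strange road after each heavy pattern over her ignored your local stanza beside this conclusion without that actor before them], so the label is S.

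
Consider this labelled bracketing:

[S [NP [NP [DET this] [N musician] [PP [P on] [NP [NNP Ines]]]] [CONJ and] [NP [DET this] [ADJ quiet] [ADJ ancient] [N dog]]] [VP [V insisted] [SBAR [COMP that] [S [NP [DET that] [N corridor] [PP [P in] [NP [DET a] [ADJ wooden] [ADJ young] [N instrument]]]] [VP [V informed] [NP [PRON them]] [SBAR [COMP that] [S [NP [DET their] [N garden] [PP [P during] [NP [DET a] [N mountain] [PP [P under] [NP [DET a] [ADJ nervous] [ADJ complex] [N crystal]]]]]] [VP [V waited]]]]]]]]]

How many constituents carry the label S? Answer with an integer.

The S constituents are: [S this musician on Ines and this quiet ancient dog insisted that that corridor in a wooden young instrument informed them that their garden during a mountain under a nervous complex crystal waited]; [S that corridor in a wooden young instrument informed them that their garden during a mountain under a nervous complex crystal waited]; [S their garden during a mountain under a nervous complex crystal waited]. Total: 3.

3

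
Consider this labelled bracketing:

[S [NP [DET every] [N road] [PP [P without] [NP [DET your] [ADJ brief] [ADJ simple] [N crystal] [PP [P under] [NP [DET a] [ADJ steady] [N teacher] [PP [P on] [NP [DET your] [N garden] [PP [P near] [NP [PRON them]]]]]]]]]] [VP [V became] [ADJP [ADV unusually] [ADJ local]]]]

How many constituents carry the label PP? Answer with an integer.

4

Listing each PP by its span: [PP without your brief simple crystal under a steady teacher on your garden near them]; [PP under a steady teacher on your garden near them]; [PP on your garden near them]; [PP near them] — that makes 4.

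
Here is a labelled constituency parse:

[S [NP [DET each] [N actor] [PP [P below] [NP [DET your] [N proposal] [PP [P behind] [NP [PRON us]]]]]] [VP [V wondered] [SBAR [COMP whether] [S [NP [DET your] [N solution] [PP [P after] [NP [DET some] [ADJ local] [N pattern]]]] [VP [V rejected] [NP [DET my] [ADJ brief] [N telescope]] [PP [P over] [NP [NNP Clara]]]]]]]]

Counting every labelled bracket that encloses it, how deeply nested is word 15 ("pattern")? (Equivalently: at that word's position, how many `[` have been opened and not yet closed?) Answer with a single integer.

Path from the root down to the word: S → VP → SBAR → S → NP → PP → NP → N. That is 8 enclosing brackets.

8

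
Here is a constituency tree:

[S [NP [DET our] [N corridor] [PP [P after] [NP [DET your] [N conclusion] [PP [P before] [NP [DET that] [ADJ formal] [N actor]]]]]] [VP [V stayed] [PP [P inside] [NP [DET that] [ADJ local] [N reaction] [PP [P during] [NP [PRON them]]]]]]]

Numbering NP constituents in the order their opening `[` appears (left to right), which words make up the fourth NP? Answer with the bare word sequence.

that local reaction during them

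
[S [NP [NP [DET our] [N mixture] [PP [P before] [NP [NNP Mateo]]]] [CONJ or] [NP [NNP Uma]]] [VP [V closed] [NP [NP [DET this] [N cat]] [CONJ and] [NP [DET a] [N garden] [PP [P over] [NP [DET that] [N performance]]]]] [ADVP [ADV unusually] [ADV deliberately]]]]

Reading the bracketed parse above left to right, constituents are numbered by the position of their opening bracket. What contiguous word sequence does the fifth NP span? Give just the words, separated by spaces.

this cat and a garden over that performance

The NP opening brackets appear, in order, over: "our mixture before Mateo or Uma"; "our mixture before Mateo"; "Mateo"; "Uma"; "this cat and a garden over that performance"; "this cat"; "a garden over that performance"; "that performance". The fifth one spans "this cat and a garden over that performance".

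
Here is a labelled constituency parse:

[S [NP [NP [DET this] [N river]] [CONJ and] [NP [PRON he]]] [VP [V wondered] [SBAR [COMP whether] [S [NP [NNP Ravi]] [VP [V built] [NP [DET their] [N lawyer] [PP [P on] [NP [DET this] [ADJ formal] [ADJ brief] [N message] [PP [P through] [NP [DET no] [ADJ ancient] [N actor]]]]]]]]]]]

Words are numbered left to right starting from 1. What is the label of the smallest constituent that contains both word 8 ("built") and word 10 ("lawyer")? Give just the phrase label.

VP

Word 8 lies under S → VP → SBAR → S → VP → V; word 10 lies under S → VP → SBAR → S → VP → NP → N. The lowest shared node is the VP.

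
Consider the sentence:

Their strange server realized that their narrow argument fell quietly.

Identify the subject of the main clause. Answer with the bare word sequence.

their strange server

"their strange server" is the NP that combines with the VP headed by "realized" to form the main clause — the subject.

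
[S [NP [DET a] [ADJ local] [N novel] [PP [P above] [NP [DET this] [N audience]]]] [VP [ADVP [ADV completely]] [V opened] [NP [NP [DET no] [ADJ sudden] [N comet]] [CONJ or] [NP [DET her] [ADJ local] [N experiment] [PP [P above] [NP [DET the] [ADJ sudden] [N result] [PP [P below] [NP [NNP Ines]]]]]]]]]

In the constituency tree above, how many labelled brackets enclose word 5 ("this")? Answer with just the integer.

5

The word sits inside DET, which is inside NP, inside PP, inside NP, inside S — 5 brackets in all.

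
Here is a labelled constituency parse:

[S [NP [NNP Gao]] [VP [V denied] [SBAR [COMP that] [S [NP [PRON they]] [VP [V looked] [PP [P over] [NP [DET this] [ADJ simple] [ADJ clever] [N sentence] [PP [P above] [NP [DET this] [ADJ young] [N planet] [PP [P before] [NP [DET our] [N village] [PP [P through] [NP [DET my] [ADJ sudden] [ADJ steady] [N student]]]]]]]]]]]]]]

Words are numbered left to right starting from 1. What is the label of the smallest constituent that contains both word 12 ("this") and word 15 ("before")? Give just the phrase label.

Word 12 lies under S → VP → SBAR → S → VP → PP → NP → PP → NP → DET; word 15 lies under S → VP → SBAR → S → VP → PP → NP → PP → NP → PP → P. The lowest shared node is the NP.

NP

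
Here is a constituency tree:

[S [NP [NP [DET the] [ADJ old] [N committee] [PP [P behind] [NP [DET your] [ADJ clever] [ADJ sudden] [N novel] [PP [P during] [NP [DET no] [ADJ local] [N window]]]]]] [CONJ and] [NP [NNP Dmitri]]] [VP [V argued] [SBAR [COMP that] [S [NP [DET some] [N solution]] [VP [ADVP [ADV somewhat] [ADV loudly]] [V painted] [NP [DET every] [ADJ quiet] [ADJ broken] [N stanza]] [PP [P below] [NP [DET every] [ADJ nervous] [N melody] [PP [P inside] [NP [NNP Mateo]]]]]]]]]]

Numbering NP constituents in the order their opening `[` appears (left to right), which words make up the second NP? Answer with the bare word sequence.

the old committee behind your clever sudden novel during no local window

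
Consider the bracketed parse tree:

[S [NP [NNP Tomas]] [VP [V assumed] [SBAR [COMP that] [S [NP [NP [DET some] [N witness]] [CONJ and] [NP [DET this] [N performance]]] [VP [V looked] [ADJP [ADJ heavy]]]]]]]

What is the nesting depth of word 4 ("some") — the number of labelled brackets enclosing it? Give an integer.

7

The word sits inside DET, which is inside NP, inside NP, inside S, inside SBAR, inside VP, inside S — 7 brackets in all.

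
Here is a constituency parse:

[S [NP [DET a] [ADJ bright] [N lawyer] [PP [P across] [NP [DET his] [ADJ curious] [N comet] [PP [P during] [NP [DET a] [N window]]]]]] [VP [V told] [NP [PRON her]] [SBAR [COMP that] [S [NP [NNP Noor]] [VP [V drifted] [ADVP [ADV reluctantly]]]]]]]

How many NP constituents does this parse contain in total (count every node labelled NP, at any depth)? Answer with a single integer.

The NP constituents are: [NP a bright lawyer across his curious comet during a window]; [NP his curious comet during a window]; [NP a window]; [NP her]; [NP Noor]. Total: 5.

5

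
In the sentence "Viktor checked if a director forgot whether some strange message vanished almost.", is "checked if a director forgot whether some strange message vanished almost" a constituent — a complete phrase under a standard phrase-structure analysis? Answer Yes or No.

The sequence corresponds to a single VP node — the verb phrase "checked if a director forgot whether some strange message vanished almost".

Yes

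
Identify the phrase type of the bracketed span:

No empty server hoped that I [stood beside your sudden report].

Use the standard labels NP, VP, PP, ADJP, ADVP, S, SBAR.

"stood" is the head of the bracketed span, so the span is a verb phrase: VP.

VP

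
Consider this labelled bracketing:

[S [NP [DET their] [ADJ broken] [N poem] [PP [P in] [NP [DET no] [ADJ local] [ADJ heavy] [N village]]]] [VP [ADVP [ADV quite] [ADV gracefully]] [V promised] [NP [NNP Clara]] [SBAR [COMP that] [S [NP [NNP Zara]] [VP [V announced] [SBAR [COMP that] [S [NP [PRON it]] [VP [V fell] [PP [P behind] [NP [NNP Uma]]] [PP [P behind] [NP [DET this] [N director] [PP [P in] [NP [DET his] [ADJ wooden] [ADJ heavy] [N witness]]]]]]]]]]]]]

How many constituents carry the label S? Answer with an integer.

3

Scanning left to right, an opening `[S` appears at word positions 1, 14, 17 — 3 in total.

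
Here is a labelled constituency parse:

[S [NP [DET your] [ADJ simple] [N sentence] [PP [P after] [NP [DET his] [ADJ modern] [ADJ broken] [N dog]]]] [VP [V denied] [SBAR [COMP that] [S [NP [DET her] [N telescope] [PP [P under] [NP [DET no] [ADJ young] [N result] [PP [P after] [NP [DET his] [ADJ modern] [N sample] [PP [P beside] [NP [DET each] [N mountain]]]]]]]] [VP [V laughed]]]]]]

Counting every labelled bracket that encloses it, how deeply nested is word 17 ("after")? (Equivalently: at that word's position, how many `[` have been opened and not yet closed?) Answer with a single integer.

9

Path from the root down to the word: S → VP → SBAR → S → NP → PP → NP → PP → P. That is 9 enclosing brackets.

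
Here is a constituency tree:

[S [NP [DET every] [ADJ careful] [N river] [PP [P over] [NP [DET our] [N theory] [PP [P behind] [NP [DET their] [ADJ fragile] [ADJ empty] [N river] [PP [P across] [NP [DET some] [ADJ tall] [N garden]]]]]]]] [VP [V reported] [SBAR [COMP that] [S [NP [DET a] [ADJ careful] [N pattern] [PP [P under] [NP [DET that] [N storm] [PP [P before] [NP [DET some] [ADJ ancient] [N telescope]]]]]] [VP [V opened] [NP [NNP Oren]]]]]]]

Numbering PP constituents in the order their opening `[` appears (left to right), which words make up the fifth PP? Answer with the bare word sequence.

before some ancient telescope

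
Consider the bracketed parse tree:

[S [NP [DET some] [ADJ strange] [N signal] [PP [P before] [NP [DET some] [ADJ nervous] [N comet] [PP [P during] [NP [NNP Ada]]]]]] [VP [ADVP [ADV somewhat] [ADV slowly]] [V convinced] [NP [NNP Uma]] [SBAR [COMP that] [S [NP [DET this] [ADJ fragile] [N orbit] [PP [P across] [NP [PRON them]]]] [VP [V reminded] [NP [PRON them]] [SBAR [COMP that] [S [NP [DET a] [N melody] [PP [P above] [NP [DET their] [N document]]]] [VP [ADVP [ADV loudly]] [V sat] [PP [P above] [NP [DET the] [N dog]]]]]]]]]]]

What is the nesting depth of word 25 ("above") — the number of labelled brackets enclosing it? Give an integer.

The word sits inside P, which is inside PP, inside NP, inside S, inside SBAR, inside VP, inside S, inside SBAR, inside VP, inside S — 10 brackets in all.

10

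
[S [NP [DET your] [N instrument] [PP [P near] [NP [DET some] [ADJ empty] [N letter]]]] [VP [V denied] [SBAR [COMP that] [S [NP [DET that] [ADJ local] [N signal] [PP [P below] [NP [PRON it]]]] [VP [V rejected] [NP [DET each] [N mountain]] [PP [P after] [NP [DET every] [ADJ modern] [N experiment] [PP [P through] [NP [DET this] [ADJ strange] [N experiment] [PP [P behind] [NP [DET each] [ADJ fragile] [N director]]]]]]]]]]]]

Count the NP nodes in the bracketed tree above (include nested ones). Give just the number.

8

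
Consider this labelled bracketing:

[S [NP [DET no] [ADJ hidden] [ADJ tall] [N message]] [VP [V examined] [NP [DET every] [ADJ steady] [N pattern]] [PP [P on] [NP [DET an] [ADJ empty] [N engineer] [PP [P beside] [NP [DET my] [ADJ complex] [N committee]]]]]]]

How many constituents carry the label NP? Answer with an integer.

Scanning left to right, an opening `[NP` appears at word positions 1, 6, 10, 14 — 4 in total.

4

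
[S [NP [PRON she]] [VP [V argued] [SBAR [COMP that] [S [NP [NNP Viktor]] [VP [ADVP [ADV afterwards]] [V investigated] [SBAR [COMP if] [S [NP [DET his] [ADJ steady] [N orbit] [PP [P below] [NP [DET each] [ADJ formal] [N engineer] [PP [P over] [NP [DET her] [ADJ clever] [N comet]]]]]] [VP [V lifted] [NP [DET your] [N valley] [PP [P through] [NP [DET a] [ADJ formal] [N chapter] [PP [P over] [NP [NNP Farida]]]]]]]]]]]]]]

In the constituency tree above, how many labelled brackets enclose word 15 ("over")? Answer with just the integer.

12

Path from the root down to the word: S → VP → SBAR → S → VP → SBAR → S → NP → PP → NP → PP → P. That is 12 enclosing brackets.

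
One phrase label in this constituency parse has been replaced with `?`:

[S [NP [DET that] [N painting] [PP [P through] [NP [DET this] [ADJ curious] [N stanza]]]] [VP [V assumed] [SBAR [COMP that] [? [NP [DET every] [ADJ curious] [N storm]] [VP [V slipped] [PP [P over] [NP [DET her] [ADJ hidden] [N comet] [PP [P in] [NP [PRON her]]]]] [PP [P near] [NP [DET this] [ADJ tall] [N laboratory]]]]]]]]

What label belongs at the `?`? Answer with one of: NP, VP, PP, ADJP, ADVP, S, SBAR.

S

A constituent whose immediate children are NP, VP is a clause: S.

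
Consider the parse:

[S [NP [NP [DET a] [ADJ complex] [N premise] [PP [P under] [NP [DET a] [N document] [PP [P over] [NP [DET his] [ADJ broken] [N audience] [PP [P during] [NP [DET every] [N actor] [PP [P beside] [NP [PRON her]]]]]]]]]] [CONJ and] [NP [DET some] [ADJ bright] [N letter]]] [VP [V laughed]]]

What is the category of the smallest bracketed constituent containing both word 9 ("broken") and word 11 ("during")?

NP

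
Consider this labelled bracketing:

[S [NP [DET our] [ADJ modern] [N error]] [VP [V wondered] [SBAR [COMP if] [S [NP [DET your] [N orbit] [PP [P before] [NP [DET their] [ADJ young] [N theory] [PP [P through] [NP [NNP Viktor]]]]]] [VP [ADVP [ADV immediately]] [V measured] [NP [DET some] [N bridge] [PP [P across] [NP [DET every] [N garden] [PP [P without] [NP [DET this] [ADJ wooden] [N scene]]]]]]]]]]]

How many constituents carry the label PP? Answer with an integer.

4

The PP constituents are: [PP before their young theory through Viktor]; [PP through Viktor]; [PP across every garden without this wooden scene]; [PP without this wooden scene]. Total: 4.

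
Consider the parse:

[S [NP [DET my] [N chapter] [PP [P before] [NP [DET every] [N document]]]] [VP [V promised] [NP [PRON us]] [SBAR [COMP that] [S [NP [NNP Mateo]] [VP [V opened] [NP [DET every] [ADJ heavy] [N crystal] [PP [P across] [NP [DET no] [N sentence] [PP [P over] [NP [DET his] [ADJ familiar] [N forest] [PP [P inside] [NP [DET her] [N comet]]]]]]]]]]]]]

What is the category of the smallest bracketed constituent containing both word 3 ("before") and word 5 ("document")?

The smallest bracket enclosing both words is [PP before every document], so the label is PP.

PP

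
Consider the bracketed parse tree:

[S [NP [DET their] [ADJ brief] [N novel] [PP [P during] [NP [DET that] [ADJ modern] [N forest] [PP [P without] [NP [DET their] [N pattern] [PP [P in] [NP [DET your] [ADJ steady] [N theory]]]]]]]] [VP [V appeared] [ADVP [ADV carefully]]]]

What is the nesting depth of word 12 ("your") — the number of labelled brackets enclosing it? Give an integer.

Counting open brackets not yet closed at "your": [S [NP [PP [NP [PP [NP [PP [NP [DET = 9.

9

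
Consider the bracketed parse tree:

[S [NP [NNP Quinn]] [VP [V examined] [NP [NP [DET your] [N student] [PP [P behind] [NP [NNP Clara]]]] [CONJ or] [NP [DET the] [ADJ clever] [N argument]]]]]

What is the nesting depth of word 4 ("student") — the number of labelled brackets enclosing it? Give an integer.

Counting open brackets not yet closed at "student": [S [VP [NP [NP [N = 5.

5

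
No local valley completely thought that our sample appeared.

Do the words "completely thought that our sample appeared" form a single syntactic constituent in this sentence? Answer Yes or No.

"completely thought that our sample appeared" is exactly the verb phrase [VP completely thought that our sample appeared], a complete constituent.

Yes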